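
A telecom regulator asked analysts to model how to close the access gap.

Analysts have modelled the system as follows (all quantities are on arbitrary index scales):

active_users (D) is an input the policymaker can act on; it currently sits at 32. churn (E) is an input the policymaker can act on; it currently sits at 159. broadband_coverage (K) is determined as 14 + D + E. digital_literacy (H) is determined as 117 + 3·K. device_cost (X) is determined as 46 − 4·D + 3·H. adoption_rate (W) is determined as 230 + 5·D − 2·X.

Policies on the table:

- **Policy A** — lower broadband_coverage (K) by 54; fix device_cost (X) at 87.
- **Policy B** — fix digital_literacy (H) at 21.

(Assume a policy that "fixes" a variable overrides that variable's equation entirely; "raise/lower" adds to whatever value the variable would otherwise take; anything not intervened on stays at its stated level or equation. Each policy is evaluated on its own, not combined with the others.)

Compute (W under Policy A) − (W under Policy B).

-212

Policy A (K − 54, X := 87):
  D = 32
  E = 159
  K = 14 + 32 + 159 (−54 from intervention) = 151
  H = 117 + 3·151 = 570
  X = 87
  W = 230 + 5·32 − 2·87 = 216
Policy B (H := 21):
  D = 32
  E = 159
  K = 14 + 32 + 159 = 205
  H = 21
  X = 46 − 4·32 + 3·21 = -19
  W = 230 + 5·32 − 2·(-19) = 428
W: 216 − 428 = -212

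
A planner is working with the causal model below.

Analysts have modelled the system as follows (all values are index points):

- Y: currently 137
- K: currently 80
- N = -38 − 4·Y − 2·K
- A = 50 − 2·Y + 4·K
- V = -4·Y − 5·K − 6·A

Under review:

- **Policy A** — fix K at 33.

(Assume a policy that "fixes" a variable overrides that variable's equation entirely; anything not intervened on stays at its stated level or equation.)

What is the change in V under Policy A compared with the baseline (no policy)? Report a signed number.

1363

Baseline:
  Y = 137
  K = 80
  A = 50 − 2·137 + 4·80 = 96
  V = 0 − 4·137 − 5·80 − 6·96 = -1524
Policy A (K := 33):
  Y = 137
  K = 33
  A = 50 − 2·137 + 4·33 = -92
  V = 0 − 4·137 − 5·33 − 6·(-92) = -161
Change in V: -161 − (-1524) = 1363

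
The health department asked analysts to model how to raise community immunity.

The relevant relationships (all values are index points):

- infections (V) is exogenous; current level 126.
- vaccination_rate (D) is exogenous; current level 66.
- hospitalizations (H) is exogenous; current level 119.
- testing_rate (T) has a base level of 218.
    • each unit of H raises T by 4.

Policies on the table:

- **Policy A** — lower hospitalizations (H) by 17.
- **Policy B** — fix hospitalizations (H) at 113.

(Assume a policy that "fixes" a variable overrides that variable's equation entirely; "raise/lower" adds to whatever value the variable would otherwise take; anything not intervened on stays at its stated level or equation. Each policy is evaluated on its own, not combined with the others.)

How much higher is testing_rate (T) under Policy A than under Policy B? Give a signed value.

-44

Policy A (H − 17):
  H = 119 − 17 = 102
  T = 218 + 4·102 = 626
Policy B (H := 113):
  H = 113
  T = 218 + 4·113 = 670
T: 626 − 670 = -44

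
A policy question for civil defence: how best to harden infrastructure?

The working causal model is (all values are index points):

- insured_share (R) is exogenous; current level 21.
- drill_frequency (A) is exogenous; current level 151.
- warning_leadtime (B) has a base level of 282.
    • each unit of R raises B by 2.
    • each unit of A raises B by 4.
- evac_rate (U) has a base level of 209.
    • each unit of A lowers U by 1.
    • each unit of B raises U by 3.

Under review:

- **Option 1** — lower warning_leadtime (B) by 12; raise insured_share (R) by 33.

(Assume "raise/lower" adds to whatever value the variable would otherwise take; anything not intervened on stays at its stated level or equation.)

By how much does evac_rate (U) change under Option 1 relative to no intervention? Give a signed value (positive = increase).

162

Baseline:
  R = 21
  A = 151
  B = 282 + 2·21 + 4·151 = 928
  U = 209 − 151 + 3·928 = 2842
Option 1 (B − 12, R + 33):
  R = 21 + 33 = 54
  A = 151
  B = 282 + 2·54 + 4·151 (−12 from intervention) = 982
  U = 209 − 151 + 3·982 = 3004
Change in U: 3004 − 2842 = 162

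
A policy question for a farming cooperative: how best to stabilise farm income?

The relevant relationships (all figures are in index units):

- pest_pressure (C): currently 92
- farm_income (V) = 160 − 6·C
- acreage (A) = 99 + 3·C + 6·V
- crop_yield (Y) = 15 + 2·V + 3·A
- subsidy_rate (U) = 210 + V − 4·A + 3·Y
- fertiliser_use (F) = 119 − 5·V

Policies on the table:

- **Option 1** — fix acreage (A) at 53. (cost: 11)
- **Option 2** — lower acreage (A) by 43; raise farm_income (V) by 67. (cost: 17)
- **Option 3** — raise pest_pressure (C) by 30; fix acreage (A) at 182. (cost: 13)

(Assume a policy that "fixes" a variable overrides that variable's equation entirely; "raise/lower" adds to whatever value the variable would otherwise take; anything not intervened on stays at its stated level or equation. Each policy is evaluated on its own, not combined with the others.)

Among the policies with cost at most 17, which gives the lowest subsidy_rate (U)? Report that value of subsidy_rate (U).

Option 1 (A := 53):
  C = 92
  V = 160 − 6·92 = -392
  A = 53
  Y = 15 + 2·(-392) + 3·53 = -610
  U = 210 + (-392) − 4·53 + 3·(-610) = -2224
Option 2 (A − 43, V + 67):
  C = 92
  V = 160 − 6·92 (+67 from intervention) = -325
  A = 99 + 3·92 + 6·(-325) (−43 from intervention) = -1618
  Y = 15 + 2·(-325) + 3·(-1618) = -5489
  U = 210 + (-325) − 4·(-1618) + 3·(-5489) = -10110
Option 3 (C + 30, A := 182):
  C = 92 + 30 = 122
  V = 160 − 6·122 = -572
  A = 182
  Y = 15 + 2·(-572) + 3·182 = -583
  U = 210 + (-572) − 4·182 + 3·(-583) = -2839
Comparing — Option 1: U=-2224, Option 2: U=-10110, Option 3: U=-2839. Lowest is -10110 (Option 2).

-10110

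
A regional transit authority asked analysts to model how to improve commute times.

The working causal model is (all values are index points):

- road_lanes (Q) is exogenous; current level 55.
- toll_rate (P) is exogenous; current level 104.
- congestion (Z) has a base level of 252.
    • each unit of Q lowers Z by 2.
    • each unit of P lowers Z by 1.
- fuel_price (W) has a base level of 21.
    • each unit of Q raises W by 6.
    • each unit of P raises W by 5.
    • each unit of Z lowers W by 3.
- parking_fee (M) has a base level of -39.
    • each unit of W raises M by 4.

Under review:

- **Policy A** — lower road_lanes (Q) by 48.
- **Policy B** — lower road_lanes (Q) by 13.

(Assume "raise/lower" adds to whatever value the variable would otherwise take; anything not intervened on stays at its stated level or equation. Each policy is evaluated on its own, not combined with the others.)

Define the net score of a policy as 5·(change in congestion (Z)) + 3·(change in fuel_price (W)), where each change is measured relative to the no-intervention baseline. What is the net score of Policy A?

Baseline:
  Q = 55
  P = 104
  Z = 252 − 2·55 − 104 = 38
  W = 21 + 6·55 + 5·104 − 3·38 = 757
Policy A (Q − 48):
  Q = 55 − 48 = 7
  P = 104
  Z = 252 − 2·7 − 104 = 134
  W = 21 + 6·7 + 5·104 − 3·134 = 181
ΔZ = 134 − 38 = 96; ΔW = 181 − 757 = -576
Score = 5·96 + 3·(-576) = -1248

-1248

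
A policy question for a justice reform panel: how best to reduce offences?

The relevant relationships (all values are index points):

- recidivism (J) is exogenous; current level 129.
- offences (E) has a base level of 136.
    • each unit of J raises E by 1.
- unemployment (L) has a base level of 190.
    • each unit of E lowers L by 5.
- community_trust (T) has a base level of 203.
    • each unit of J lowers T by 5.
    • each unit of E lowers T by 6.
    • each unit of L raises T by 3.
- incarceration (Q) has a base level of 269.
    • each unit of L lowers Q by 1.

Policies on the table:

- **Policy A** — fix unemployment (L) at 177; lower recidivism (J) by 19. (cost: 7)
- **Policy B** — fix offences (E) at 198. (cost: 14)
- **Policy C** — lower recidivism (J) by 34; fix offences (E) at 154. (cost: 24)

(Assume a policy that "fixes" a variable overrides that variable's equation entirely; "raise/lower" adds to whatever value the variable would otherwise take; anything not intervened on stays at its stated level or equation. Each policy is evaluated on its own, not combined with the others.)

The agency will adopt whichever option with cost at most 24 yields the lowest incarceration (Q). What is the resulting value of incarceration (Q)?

Policy A (L := 177, J − 19):
  J = 129 − 19 = 110
  E = 136 + 110 = 246
  L = 177
  Q = 269 − 177 = 92
Policy B (E := 198):
  J = 129
  E = 198
  L = 190 − 5·198 = -800
  Q = 269 − (-800) = 1069
Policy C (J − 34, E := 154):
  J = 129 − 34 = 95
  E = 154
  L = 190 − 5·154 = -580
  Q = 269 − (-580) = 849
Comparing — Policy A: Q=92, Policy B: Q=1069, Policy C: Q=849. Lowest is 92 (Policy A).

92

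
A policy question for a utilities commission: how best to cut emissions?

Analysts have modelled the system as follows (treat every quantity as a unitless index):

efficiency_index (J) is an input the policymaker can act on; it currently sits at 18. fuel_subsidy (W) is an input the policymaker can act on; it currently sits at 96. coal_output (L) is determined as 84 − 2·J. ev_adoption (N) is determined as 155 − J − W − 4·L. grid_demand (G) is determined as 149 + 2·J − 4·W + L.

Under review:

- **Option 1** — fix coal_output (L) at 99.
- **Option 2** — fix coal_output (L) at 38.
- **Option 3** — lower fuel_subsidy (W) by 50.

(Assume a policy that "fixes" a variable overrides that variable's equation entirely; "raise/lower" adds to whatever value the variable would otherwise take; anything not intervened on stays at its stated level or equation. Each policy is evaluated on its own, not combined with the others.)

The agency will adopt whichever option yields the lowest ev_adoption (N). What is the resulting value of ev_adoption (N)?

Option 1 (L := 99):
  J = 18
  W = 96
  L = 99
  N = 155 − 18 − 96 − 4·99 = -355
Option 2 (L := 38):
  J = 18
  W = 96
  L = 38
  N = 155 − 18 − 96 − 4·38 = -111
Option 3 (W − 50):
  J = 18
  W = 96 − 50 = 46
  L = 84 − 2·18 = 48
  N = 155 − 18 − 46 − 4·48 = -101
Comparing — Option 1: N=-355, Option 2: N=-111, Option 3: N=-101. Lowest is -355 (Option 1).

-355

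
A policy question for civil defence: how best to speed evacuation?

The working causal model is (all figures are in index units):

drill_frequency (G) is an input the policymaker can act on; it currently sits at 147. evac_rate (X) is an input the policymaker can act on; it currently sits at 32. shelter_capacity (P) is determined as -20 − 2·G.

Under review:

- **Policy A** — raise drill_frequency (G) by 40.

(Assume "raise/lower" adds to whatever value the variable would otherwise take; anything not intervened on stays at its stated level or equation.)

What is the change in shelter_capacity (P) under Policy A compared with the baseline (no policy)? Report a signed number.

Baseline:
  G = 147
  P = -20 − 2·147 = -314
Policy A (G + 40):
  G = 147 + 40 = 187
  P = -20 − 2·187 = -394
Change in P: -394 − (-314) = -80

-80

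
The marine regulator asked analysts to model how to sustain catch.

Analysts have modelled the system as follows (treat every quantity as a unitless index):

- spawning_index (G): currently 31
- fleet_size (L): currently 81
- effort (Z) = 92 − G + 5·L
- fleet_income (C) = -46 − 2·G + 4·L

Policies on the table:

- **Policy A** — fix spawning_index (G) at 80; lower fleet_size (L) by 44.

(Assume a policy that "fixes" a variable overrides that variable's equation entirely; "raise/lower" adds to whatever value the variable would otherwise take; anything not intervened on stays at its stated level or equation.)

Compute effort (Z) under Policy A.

197

Policy A (G := 80, L − 44):
  G = 80
  L = 81 − 44 = 37
  Z = 92 − 80 + 5·37 = 197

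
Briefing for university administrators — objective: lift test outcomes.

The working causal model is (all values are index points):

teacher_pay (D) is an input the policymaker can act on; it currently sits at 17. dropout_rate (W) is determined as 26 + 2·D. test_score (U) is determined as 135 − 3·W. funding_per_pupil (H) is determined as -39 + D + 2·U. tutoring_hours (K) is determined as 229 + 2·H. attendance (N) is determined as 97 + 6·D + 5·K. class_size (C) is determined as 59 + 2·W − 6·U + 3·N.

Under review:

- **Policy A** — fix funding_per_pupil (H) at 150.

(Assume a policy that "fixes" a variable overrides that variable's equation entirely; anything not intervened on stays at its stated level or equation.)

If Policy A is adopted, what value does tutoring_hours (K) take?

529

Policy A (H := 150):
  D = 17
  W = 26 + 2·17 = 60
  U = 135 − 3·60 = -45
  H = 150
  K = 229 + 2·150 = 529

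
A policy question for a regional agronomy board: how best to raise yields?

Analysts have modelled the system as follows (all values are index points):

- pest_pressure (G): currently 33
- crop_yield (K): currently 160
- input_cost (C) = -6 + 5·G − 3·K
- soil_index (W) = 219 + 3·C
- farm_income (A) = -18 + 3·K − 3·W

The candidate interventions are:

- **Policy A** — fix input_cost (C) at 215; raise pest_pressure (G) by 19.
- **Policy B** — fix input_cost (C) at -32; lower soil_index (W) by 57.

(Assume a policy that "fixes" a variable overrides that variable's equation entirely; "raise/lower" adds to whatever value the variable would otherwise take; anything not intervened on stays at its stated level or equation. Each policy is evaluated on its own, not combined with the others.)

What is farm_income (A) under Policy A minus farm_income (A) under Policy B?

Policy A (C := 215, G + 19):
  G = 33 + 19 = 52
  K = 160
  C = 215
  W = 219 + 3·215 = 864
  A = -18 + 3·160 − 3·864 = -2130
Policy B (C := -32, W − 57):
  G = 33
  K = 160
  C = -32
  W = 219 + 3·(-32) (−57 from intervention) = 66
  A = -18 + 3·160 − 3·66 = 264
A: -2130 − 264 = -2394

-2394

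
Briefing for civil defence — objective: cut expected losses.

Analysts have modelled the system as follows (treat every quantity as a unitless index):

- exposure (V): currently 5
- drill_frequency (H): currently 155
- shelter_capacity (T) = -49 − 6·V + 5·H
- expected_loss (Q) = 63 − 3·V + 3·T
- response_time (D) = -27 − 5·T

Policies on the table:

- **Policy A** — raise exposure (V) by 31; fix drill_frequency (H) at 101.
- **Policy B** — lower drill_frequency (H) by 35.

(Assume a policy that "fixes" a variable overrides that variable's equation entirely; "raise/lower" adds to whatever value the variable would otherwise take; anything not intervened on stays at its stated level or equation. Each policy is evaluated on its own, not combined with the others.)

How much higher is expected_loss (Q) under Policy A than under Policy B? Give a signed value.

Policy A (V + 31, H := 101):
  V = 5 + 31 = 36
  H = 101
  T = -49 − 6·36 + 5·101 = 240
  Q = 63 − 3·36 + 3·240 = 675
Policy B (H − 35):
  V = 5
  H = 155 − 35 = 120
  T = -49 − 6·5 + 5·120 = 521
  Q = 63 − 3·5 + 3·521 = 1611
Q: 675 − 1611 = -936

-936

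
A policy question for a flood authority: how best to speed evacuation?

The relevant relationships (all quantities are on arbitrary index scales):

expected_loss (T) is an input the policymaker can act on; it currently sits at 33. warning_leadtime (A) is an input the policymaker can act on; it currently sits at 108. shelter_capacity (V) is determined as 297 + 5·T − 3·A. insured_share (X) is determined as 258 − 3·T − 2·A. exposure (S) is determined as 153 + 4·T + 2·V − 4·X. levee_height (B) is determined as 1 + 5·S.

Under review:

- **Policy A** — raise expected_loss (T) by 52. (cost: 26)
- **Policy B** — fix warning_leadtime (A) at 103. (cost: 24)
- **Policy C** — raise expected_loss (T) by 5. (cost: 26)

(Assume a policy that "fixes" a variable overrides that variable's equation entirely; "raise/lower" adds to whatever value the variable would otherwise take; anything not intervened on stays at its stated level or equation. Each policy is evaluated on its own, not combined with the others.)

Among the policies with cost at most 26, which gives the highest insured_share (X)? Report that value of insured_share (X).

Policy A (T + 52):
  T = 33 + 52 = 85
  A = 108
  X = 258 − 3·85 − 2·108 = -213
Policy B (A := 103):
  T = 33
  A = 103
  X = 258 − 3·33 − 2·103 = -47
Policy C (T + 5):
  T = 33 + 5 = 38
  A = 108
  X = 258 − 3·38 − 2·108 = -72
Comparing — Policy A: X=-213, Policy B: X=-47, Policy C: X=-72. Highest is -47 (Policy B).

-47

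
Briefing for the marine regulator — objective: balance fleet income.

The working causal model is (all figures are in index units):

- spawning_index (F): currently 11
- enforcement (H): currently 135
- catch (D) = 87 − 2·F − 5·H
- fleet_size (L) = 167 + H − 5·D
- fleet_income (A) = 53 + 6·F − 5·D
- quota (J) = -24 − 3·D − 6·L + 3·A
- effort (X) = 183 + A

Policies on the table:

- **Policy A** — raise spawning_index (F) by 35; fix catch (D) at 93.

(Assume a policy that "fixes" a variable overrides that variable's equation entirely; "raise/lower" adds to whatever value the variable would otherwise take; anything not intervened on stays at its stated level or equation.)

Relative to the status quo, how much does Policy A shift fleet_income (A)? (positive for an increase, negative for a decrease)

-3305

Baseline:
  F = 11
  H = 135
  D = 87 − 2·11 − 5·135 = -610
  A = 53 + 6·11 − 5·(-610) = 3169
Policy A (F + 35, D := 93):
  F = 11 + 35 = 46
  H = 135
  D = 93
  A = 53 + 6·46 − 5·93 = -136
Change in A: -136 − 3169 = -3305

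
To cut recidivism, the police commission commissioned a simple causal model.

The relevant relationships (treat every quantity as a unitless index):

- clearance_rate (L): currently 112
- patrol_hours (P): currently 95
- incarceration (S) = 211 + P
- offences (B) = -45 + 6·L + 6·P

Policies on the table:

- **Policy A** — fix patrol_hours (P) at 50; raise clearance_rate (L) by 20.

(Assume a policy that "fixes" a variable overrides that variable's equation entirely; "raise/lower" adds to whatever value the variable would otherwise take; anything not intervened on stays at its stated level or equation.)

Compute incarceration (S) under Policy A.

Policy A (P := 50, L + 20):
  P = 50
  S = 211 + 50 = 261

261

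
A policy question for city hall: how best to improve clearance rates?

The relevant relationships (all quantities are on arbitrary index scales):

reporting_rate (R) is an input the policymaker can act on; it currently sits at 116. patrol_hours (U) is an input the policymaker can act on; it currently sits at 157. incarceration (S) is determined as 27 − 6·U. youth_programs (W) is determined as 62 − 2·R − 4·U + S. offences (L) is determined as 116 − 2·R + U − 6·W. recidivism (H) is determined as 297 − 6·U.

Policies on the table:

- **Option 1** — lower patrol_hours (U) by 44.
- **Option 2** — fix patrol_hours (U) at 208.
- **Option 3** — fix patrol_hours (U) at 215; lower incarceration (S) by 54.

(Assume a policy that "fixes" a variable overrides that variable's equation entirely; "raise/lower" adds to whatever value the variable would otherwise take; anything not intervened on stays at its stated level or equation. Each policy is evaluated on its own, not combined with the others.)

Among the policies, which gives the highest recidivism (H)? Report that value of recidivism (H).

-381

Option 1 (U − 44):
  U = 157 − 44 = 113
  H = 297 − 6·113 = -381
Option 2 (U := 208):
  U = 208
  H = 297 − 6·208 = -951
Option 3 (U := 215, S − 54):
  U = 215
  H = 297 − 6·215 = -993
Comparing — Option 1: H=-381, Option 2: H=-951, Option 3: H=-993. Highest is -381 (Option 1).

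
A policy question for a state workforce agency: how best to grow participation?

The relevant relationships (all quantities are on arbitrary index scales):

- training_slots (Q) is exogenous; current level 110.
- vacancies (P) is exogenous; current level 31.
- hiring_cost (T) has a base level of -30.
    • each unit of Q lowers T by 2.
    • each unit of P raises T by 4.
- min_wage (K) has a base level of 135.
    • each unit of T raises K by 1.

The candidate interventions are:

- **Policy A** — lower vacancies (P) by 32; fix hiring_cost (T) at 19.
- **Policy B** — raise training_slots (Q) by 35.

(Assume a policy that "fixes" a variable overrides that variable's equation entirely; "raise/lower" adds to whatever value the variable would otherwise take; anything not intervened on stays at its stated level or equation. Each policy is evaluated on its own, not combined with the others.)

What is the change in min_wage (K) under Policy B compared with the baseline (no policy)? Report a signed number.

Baseline:
  Q = 110
  P = 31
  T = -30 − 2·110 + 4·31 = -126
  K = 135 + (-126) = 9
Policy B (Q + 35):
  Q = 110 + 35 = 145
  P = 31
  T = -30 − 2·145 + 4·31 = -196
  K = 135 + (-196) = -61
Change in K: -61 − 9 = -70

-70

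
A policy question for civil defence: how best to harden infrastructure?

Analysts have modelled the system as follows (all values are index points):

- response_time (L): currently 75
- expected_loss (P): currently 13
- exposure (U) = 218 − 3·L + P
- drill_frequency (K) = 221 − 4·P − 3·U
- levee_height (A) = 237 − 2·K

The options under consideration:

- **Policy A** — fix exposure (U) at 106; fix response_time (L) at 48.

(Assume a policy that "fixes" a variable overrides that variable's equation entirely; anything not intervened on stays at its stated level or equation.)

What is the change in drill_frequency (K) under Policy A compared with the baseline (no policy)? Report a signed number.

-300

Baseline:
  L = 75
  P = 13
  U = 218 − 3·75 + 13 = 6
  K = 221 − 4·13 − 3·6 = 151
Policy A (U := 106, L := 48):
  L = 48
  P = 13
  U = 106
  K = 221 − 4·13 − 3·106 = -149
Change in K: -149 − 151 = -300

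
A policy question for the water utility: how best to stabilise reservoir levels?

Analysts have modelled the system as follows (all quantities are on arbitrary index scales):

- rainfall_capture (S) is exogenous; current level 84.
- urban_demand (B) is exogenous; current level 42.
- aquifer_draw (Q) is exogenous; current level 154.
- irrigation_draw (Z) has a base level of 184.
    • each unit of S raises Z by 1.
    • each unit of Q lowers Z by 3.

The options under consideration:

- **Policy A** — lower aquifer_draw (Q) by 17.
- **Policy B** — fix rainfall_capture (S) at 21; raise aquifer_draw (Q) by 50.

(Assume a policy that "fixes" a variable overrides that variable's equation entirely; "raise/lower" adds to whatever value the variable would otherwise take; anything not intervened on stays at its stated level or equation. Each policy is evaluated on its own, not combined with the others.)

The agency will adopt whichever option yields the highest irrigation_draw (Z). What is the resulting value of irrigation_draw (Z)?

-143

Policy A (Q − 17):
  S = 84
  Q = 154 − 17 = 137
  Z = 184 + 84 − 3·137 = -143
Policy B (S := 21, Q + 50):
  S = 21
  Q = 154 + 50 = 204
  Z = 184 + 21 − 3·204 = -407
Comparing — Policy A: Z=-143, Policy B: Z=-407. Highest is -143 (Policy A).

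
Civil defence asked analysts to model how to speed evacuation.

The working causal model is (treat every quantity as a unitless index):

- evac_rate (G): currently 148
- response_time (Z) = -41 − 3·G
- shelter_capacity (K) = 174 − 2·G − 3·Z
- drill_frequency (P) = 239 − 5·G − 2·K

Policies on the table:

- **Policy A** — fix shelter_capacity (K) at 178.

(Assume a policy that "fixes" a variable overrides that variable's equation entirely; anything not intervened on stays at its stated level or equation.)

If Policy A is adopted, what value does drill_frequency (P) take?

-857

Policy A (K := 178):
  G = 148
  Z = -41 − 3·148 = -485
  K = 178
  P = 239 − 5·148 − 2·178 = -857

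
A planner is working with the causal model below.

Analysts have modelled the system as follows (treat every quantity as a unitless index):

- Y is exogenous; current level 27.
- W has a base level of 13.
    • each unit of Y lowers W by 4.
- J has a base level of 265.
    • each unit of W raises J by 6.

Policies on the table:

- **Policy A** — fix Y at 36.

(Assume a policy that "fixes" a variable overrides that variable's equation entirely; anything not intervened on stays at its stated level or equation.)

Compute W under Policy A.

Policy A (Y := 36):
  Y = 36
  W = 13 − 4·36 = -131

-131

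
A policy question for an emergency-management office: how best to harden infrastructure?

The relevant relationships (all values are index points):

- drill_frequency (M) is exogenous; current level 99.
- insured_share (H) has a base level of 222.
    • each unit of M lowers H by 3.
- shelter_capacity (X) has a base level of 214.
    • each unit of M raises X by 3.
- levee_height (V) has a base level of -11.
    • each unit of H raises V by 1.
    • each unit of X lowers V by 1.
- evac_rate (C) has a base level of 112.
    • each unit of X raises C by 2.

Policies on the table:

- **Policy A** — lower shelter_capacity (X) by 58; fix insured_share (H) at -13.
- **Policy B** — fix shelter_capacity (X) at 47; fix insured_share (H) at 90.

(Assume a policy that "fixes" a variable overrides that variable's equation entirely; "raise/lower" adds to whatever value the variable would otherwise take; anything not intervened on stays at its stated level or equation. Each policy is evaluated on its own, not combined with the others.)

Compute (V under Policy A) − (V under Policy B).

Policy A (X − 58, H := -13):
  M = 99
  H = -13
  X = 214 + 3·99 (−58 from intervention) = 453
  V = -11 + (-13) − 453 = -477
Policy B (X := 47, H := 90):
  M = 99
  H = 90
  X = 47
  V = -11 + 90 − 47 = 32
V: -477 − 32 = -509

-509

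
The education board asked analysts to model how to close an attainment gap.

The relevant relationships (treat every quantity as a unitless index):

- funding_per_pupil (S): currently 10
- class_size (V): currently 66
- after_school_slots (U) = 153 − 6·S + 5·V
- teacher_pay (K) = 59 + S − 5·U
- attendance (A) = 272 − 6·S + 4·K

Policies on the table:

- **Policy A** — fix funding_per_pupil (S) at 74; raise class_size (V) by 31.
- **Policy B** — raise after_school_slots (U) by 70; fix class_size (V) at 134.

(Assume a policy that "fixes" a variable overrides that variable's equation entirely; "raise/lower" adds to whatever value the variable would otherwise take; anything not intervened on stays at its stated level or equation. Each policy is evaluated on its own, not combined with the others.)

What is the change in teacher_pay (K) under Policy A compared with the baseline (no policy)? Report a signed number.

Baseline:
  S = 10
  V = 66
  U = 153 − 6·10 + 5·66 = 423
  K = 59 + 10 − 5·423 = -2046
Policy A (S := 74, V + 31):
  S = 74
  V = 66 + 31 = 97
  U = 153 − 6·74 + 5·97 = 194
  K = 59 + 74 − 5·194 = -837
Change in K: -837 − (-2046) = 1209

1209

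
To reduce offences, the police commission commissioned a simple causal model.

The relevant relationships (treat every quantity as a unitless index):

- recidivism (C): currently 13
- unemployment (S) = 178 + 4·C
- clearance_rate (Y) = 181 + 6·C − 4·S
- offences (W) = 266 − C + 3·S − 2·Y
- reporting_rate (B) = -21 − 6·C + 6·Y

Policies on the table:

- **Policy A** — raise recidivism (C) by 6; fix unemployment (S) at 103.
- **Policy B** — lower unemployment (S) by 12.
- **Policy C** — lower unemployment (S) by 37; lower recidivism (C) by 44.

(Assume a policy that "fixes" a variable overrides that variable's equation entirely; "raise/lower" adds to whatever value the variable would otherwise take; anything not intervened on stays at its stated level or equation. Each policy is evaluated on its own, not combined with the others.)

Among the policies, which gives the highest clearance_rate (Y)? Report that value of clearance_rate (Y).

Policy A (C + 6, S := 103):
  C = 13 + 6 = 19
  S = 103
  Y = 181 + 6·19 − 4·103 = -117
Policy B (S − 12):
  C = 13
  S = 178 + 4·13 (−12 from intervention) = 218
  Y = 181 + 6·13 − 4·218 = -613
Policy C (S − 37, C − 44):
  C = 13 − 44 = -31
  S = 178 + 4·(-31) (−37 from intervention) = 17
  Y = 181 + 6·(-31) − 4·17 = -73
Comparing — Policy A: Y=-117, Policy B: Y=-613, Policy C: Y=-73. Highest is -73 (Policy C).

-73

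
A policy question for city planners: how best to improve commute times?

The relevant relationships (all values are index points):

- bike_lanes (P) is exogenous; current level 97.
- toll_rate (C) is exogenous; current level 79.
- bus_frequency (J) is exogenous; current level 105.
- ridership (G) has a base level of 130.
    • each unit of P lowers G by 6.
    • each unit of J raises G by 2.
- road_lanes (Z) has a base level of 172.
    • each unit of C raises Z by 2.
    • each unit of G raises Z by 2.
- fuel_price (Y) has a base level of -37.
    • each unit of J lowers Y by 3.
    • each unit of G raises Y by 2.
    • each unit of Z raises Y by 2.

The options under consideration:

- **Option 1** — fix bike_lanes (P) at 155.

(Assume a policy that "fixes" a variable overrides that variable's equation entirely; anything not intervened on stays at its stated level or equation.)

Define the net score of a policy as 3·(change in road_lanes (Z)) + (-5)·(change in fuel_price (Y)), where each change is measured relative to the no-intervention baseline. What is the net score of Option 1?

8352

Baseline:
  P = 97
  C = 79
  J = 105
  G = 130 − 6·97 + 2·105 = -242
  Z = 172 + 2·79 + 2·(-242) = -154
  Y = -37 − 3·105 + 2·(-242) + 2·(-154) = -1144
Option 1 (P := 155):
  P = 155
  C = 79
  J = 105
  G = 130 − 6·155 + 2·105 = -590
  Z = 172 + 2·79 + 2·(-590) = -850
  Y = -37 − 3·105 + 2·(-590) + 2·(-850) = -3232
ΔZ = -850 − (-154) = -696; ΔY = -3232 − (-1144) = -2088
Score = 3·(-696) + (-5)·(-2088) = 8352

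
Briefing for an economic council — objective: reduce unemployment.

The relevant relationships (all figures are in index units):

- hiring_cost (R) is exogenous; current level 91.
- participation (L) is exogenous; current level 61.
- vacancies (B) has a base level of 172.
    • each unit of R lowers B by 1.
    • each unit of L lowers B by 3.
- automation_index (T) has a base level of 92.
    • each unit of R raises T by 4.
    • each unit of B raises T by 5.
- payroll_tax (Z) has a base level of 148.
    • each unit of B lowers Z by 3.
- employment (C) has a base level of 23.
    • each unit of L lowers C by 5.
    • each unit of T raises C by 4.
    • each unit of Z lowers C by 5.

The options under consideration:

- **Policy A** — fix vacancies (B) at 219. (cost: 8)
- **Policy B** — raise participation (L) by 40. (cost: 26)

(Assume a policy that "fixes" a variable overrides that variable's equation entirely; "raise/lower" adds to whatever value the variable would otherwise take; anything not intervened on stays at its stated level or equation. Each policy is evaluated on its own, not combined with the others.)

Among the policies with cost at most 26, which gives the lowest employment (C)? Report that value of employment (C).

Policy A (B := 219):
  R = 91
  L = 61
  B = 219
  T = 92 + 4·91 + 5·219 = 1551
  Z = 148 − 3·219 = -509
  C = 23 − 5·61 + 4·1551 − 5·(-509) = 8467
Policy B (L + 40):
  R = 91
  L = 61 + 40 = 101
  B = 172 − 91 − 3·101 = -222
  T = 92 + 4·91 + 5·(-222) = -654
  Z = 148 − 3·(-222) = 814
  C = 23 − 5·101 + 4·(-654) − 5·814 = -7168
Comparing — Policy A: C=8467, Policy B: C=-7168. Lowest is -7168 (Policy B).

-7168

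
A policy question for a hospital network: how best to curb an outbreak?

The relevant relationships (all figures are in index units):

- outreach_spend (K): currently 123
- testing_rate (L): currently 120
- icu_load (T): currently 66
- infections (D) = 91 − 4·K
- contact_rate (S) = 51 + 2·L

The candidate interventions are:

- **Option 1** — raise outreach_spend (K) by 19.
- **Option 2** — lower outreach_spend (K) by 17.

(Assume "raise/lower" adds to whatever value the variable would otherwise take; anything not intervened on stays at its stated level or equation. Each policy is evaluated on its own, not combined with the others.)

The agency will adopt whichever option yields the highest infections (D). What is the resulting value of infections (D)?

Option 1 (K + 19):
  K = 123 + 19 = 142
  D = 91 − 4·142 = -477
Option 2 (K − 17):
  K = 123 − 17 = 106
  D = 91 − 4·106 = -333
Comparing — Option 1: D=-477, Option 2: D=-333. Highest is -333 (Option 2).

-333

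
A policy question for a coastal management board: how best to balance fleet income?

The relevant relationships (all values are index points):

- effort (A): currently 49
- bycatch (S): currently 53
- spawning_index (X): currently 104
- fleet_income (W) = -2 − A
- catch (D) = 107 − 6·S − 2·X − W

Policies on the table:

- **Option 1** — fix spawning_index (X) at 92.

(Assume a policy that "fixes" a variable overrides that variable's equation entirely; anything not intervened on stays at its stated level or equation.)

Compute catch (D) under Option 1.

-344

Option 1 (X := 92):
  A = 49
  S = 53
  X = 92
  W = -2 − 49 = -51
  D = 107 − 6·53 − 2·92 − (-51) = -344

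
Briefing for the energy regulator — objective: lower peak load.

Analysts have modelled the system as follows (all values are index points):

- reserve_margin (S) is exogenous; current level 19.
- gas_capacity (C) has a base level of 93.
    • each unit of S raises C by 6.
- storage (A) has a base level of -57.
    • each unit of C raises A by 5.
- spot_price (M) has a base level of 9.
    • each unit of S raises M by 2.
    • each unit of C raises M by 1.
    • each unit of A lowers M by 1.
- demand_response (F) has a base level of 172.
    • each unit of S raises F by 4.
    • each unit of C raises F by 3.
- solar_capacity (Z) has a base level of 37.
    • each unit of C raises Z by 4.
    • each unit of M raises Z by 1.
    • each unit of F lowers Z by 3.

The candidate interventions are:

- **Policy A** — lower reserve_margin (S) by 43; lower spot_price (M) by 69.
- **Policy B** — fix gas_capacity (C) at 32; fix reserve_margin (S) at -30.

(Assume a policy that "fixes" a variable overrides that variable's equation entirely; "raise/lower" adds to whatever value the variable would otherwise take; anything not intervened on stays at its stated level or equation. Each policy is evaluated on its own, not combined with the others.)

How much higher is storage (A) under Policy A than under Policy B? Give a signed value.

Policy A (S − 43, M − 69):
  S = 19 − 43 = -24
  C = 93 + 6·(-24) = -51
  A = -57 + 5·(-51) = -312
Policy B (C := 32, S := -30):
  S = -30
  C = 32
  A = -57 + 5·32 = 103
A: -312 − 103 = -415

-415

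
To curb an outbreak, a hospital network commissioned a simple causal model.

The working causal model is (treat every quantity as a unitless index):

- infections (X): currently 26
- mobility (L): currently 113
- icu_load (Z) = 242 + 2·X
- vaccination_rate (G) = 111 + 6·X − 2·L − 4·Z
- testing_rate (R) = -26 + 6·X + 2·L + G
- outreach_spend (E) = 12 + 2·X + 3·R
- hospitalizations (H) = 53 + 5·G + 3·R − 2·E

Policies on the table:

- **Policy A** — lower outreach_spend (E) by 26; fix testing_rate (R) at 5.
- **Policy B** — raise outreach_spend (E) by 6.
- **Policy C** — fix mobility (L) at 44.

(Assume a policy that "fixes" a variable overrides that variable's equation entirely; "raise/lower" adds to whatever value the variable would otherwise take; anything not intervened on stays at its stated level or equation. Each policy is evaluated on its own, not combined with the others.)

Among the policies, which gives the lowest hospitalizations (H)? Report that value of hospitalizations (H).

Policy A (E − 26, R := 5):
  X = 26
  L = 113
  Z = 242 + 2·26 = 294
  G = 111 + 6·26 − 2·113 − 4·294 = -1135
  R = 5
  E = 12 + 2·26 + 3·5 (−26 from intervention) = 53
  H = 53 + 5·(-1135) + 3·5 − 2·53 = -5713
Policy B (E + 6):
  X = 26
  L = 113
  Z = 242 + 2·26 = 294
  G = 111 + 6·26 − 2·113 − 4·294 = -1135
  R = -26 + 6·26 + 2·113 + (-1135) = -779
  E = 12 + 2·26 + 3·(-779) (+6 from intervention) = -2267
  H = 53 + 5·(-1135) + 3·(-779) − 2·(-2267) = -3425
Policy C (L := 44):
  X = 26
  L = 44
  Z = 242 + 2·26 = 294
  G = 111 + 6·26 − 2·44 − 4·294 = -997
  R = -26 + 6·26 + 2·44 + (-997) = -779
  E = 12 + 2·26 + 3·(-779) = -2273
  H = 53 + 5·(-997) + 3·(-779) − 2·(-2273) = -2723
Comparing — Policy A: H=-5713, Policy B: H=-3425, Policy C: H=-2723. Lowest is -5713 (Policy A).

-5713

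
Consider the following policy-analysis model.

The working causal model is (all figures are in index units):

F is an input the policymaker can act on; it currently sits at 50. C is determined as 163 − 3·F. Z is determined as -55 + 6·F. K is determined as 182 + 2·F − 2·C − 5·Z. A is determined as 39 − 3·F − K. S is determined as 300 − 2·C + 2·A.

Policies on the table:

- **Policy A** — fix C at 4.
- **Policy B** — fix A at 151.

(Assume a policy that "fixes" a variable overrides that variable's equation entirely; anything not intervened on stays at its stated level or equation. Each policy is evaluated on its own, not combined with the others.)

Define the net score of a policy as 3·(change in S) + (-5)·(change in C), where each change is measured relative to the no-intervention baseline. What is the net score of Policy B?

Baseline:
  F = 50
  C = 163 − 3·50 = 13
  Z = -55 + 6·50 = 245
  K = 182 + 2·50 − 2·13 − 5·245 = -969
  A = 39 − 3·50 − (-969) = 858
  S = 300 − 2·13 + 2·858 = 1990
Policy B (A := 151):
  F = 50
  C = 163 − 3·50 = 13
  Z = -55 + 6·50 = 245
  K = 182 + 2·50 − 2·13 − 5·245 = -969
  A = 151
  S = 300 − 2·13 + 2·151 = 576
ΔS = 576 − 1990 = -1414; ΔC = 13 − 13 = 0
Score = 3·(-1414) + (-5)·0 = -4242

-4242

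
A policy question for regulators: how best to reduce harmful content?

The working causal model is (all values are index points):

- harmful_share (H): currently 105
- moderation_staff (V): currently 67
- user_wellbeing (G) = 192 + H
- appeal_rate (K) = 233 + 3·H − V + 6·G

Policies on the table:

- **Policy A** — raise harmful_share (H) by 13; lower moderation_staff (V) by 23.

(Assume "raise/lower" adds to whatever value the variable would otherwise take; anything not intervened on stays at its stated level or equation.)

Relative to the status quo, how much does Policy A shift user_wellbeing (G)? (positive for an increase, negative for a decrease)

Baseline:
  H = 105
  G = 192 + 105 = 297
Policy A (H + 13, V − 23):
  H = 105 + 13 = 118
  G = 192 + 118 = 310
Change in G: 310 − 297 = 13

13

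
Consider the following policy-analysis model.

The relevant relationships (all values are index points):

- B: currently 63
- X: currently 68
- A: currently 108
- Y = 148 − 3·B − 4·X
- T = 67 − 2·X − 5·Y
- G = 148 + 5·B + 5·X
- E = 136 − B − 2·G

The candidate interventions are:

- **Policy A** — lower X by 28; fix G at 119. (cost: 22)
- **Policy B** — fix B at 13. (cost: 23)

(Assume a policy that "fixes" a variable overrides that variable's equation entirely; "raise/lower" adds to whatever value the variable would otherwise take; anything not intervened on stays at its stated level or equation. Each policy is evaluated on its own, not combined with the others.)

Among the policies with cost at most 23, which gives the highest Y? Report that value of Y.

Policy A (X − 28, G := 119):
  B = 63
  X = 68 − 28 = 40
  Y = 148 − 3·63 − 4·40 = -201
Policy B (B := 13):
  B = 13
  X = 68
  Y = 148 − 3·13 − 4·68 = -163
Comparing — Policy A: Y=-201, Policy B: Y=-163. Highest is -163 (Policy B).

-163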